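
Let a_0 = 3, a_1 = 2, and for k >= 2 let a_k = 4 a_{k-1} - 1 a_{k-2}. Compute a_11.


Iterating the recurrence forward:
a_0 = 3
a_1 = 2
a_2 = 4*2 - 1*3 = 5
a_3 = 4*5 - 1*2 = 18
a_4 = 4*18 - 1*5 = 67
a_5 = 4*67 - 1*18 = 250
a_6 = 4*250 - 1*67 = 933
a_7 = 4*933 - 1*250 = 3482
a_8 = 4*3482 - 1*933 = 12995
a_9 = 4*12995 - 1*3482 = 48498
a_10 = 4*48498 - 1*12995 = 180997
a_11 = 4*180997 - 1*48498 = 675490
So a_11 = 675490.

675490


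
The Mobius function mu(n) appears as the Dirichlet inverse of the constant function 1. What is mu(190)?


190 = 2 * 5 * 19 (all distinct primes).
mu(190) = (-1)^3 = -1

-1


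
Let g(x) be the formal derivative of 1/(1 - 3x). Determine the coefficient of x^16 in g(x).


Differentiate termwise: d/dx sum_{k>=0} 3^k x^k = sum_{k>=1} k 3^k x^(k-1) = sum_{j>=0} (j+1) 3^(j+1) x^j.
Equivalently, d/dx [1/(1 - 3x)] = 3/(1 - 3x)^2.
For j = 16: 17 * 3^17 = 17 * 129140163 = 2195382771.

2195382771


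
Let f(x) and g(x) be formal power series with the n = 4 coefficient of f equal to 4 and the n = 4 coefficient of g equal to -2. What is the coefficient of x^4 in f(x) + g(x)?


Addition of formal power series is termwise.
The coefficient of x^4 in f + g = 4 + -2
= 2

2


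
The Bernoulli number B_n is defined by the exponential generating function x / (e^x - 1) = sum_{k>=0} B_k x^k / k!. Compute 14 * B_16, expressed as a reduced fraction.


Bernoulli numbers can also be computed recursively via B_0 = 1 and sum_{j=0}^{m} C(m+1, j) B_j = 0 for m >= 1. Odd-index Bernoulli numbers vanish for k >= 3.
Computing B_16 = -3617/510, so 14 * B_16 = 14 * -3617/510 = -25319/255.

-25319/255


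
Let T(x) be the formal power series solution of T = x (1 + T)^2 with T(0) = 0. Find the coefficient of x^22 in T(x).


Apply the Lagrange inversion formula: if T = x * phi(T) with phi(t) = (1 + t)^2, then [x^n] T = (1/n) [t^(n-1)] phi(t)^n = (1/n) [t^(n-1)] (1 + t)^(2n) = (1/n) C(2n, n-1).
Using the identity C(2n, n-1) = C(2n, n) * n / (n+1), the unscaled factor equals C(2n, n) / (n+1) = C_n, the n-th Catalan number.
For n = 22: C_22 = C(44, 22) / 23 = 2104098963720/23 = 91482563640 = 91482563640.

91482563640


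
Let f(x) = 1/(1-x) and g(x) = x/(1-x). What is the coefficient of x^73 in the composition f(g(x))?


First simplify the composition: f(g(x)) = 1/(1 - x/(1-x)) = (1-x)/((1-x) - x) = (1-x)/(1-2x).
Now extract the coefficient. Write (1-x)/(1-2x) = 1/(1-2x) - x/(1-2x).
The coefficient of x^n in 1/(1-2x) is 2^n, and in x/(1-2x) is 2^(n-1) (for n >= 1).
So the coefficient of x^73 is 2^73 - 2^72 = 9444732965739290427392 - 4722366482869645213696 = 4722366482869645213696.

4722366482869645213696


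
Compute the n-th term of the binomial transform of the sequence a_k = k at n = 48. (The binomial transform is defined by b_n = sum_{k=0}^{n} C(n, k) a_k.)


With a_k = k, b_n = sum_{k=0}^{n} C(n, k) k. Using k * C(n, k) = n * C(n-1, k-1) gives b_n = n * sum_{k>=1} C(n-1, k-1) = n * 2^(n-1).
For n = 48: 48 * 2^47 = 48 * 140737488355328 = 6755399441055744.

6755399441055744


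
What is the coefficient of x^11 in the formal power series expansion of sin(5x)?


The Maclaurin series is sin(t) = sum_{k>=0} (-1)^k t^(2k+1) / (2k+1)!, so substituting t = 5x, only odd powers of x are nonzero, with coefficient of x^(2k+1) equal to (-1)^k 5^(2k+1) / (2k+1)!.
Write 11 = 2*5 + 1, giving the coefficient (-1)^5 * 5^11 / 11! = -48828125/39916800 = -1953125/1596672.

-1953125/1596672


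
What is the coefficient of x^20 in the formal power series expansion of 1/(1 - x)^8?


The negative binomial / multiset identity is
1/(1 - x)^r = sum_{k>=0} C(k + r - 1, r - 1) x^k.
Here r = 8 and k = 20, so the coefficient is
C(20 + 7, 7) = C(27, 7)
= 888030

888030


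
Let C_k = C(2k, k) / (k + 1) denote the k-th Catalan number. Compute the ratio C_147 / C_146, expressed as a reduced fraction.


Using C_k = (2k)! / (k! (k+1)!), the ratio C_{k+1}/C_k simplifies to
C_{k+1}/C_k = [(2k+2)! / ((k+1)! (k+2)!)] * [k! (k+1)! / (2k)!]
 = (2k+2)(2k+1) / ((k+1)(k+2)) = 2(2k+1) / (k+2).
For k = 146: 2(2*146 + 1) / (146 + 2) = 586/148 = 293/74.

293/74


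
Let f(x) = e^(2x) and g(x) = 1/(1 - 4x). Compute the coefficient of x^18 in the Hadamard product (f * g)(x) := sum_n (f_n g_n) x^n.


Expanding: f_k = 2^k/k! (from e^(2x)) and g_k = 4^k (from 1/(1 - 4x)). So the Hadamard coefficient (f * g)_k = 2^k 4^k / k! = (8)^k / k!.
For k = 18: 8^18/18! = 18014398509481984/6402373705728000 = 274877906944/97692469875.

274877906944/97692469875


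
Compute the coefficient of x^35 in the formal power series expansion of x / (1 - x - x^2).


Let f(x) = sum_{k>=0} a_k x^k. Multiplying f(x) * (1 - x - x^2) = x and matching coefficients gives a_0 = 0, a_1 = 1, and a_k = a_{k-1} + a_{k-2} for k >= 2. These are the Fibonacci numbers F_k.
Iterating from F_0 = 0, F_1 = 1:
F_0=0, F_1=1, F_2=1, F_3=2, F_4=3, F_5=5, F_6=8, F_7=13, F_8=21, F_9=34, ...
F_35 = 9227465.

9227465


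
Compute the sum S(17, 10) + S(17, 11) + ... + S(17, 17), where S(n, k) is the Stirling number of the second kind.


By definition, S(n, k) counts partitions of an n-set into exactly k nonempty blocks.
Computing row n = 17 for k = 10..17:
S(17, k): 2758334150, 512060978, 62022324, 4910178, 249900, 7820, 136, 1
Sum = 3337585487.

3337585487


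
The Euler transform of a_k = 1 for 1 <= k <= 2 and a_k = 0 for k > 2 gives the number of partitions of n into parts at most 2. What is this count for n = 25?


Partitions of 25 into parts at most 2:
Using generating function (1-x)^(-1)(1-x^2)^(-1),
the coefficient of x^25 = 13

13


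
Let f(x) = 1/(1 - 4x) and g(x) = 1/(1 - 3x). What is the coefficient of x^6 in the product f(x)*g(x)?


The coefficient of x^n in f*g is the Cauchy product: sum_{k=0}^{n} a^k * b^(n-k).
With a=4, b=3, n=6:
sum_{k=0}^{6} 4^k * 3^(6-k)
= 14197

14197


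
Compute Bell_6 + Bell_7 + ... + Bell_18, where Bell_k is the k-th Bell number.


Recall Bell_k counts set partitions of a k-set (with Bell_0 = 1 by convention).
Bell_6 through Bell_18: 203, 877, 4140, 21147, 115975, 678570, 4213597, 27644437, 190899322, 1382958545, 10480142147, 82864869804, 682076806159
Sum = 203 + 877 + 4140 + 21147 + 115975 + 678570 + 4213597 + 27644437 + 190899322 + 1382958545 + 10480142147 + 82864869804 + 682076806159 = 777028354923.

777028354923


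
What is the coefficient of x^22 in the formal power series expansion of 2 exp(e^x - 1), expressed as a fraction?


exp(e^x - 1) is the exponential generating function for the Bell numbers Bell_k: exp(e^x - 1) = sum_{k>=0} Bell_k x^k / k!.
So the coefficient of x^22 in 2 exp(e^x - 1) is 2 Bell_22 / 22!.
Computing: Bell_22 = 4506715738447323 and 22! = 1124000727777607680000, giving
2 * 4506715738447323/1124000727777607680000 = 88366975263673/11019614978211840000.

88366975263673/11019614978211840000


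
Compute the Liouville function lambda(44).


The Liouville function is lambda(k) = (-1)^Omega(k), where Omega(k) counts the prime factors of k with multiplicity.
Factoring: 44 = 2 * 2 * 11, so Omega(44) = 3.
lambda(44) = (-1)^3 = -1.

-1


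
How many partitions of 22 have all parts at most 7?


Using the generating function (1-x)^(-1)(1-x^2)^(-1)...(1-x^7)^(-1),
the coefficient of x^22 counts these restricted partitions.
Result = 522

522


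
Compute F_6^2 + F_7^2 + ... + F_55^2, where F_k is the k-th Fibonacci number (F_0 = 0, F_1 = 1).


There is a standard identity sum_{k=0}^{N} F_k^2 = F_N * F_{N+1} (proved inductively from the telescoping relation F_k^2 = F_k F_{k+1} - F_{k-1} F_k). Then
sum_{k=6}^{55} F_k^2 = F_55 F_56 - F_5 F_6.
Computing: F_55 = 139583862445, F_56 = 225851433717, F_5 = 5, F_6 = 8.
Sum = 139583862445 * 225851433717 - 5 * 8 = 31525215456959763058025.

31525215456959763058025


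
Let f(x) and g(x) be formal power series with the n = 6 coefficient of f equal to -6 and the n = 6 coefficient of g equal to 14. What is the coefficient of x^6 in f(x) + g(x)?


Addition of formal power series is termwise.
The coefficient of x^6 in f + g = -6 + 14
= 8

8


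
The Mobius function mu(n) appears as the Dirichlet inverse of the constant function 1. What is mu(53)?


53 = 53 (all distinct primes).
mu(53) = (-1)^1 = -1

-1


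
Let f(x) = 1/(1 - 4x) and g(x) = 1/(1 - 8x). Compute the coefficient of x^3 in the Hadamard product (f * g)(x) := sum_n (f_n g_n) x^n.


f has coefficients f_k = 4^k and g has coefficients g_k = 8^k, so the Hadamard product has coefficient (f*g)_k = 4^k * 8^k = 32^k.
For k = 3: 32^3 = 32768.

32768


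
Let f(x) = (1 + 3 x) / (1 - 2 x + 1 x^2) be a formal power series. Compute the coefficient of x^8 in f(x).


Write f(x) = sum_{k>=0} a_k x^k. Multiplying both sides by 1 - 2 x + 1 x^2 gives
(1 - 2 x + 1 x^2) sum_{k>=0} a_k x^k = 1 + 3 x.
Matching coefficients:
 x^0: a_0 = 1
 x^1: a_1 - 2 a_0 = 3  =>  a_1 = 2*1 + 3 = 5
 x^k (k >= 2): a_k = 2 a_{k-1} - 1 a_{k-2}.
Iterating: a_2 = 9, a_3 = 13, a_4 = 17, a_5 = 21, a_6 = 25, a_7 = 29, a_8 = 33.
So the coefficient of x^8 is 33.

33


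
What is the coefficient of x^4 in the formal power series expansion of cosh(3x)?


The Maclaurin series is cosh(t) = sum_{m>=0} t^(2m) / (2m)!, so substituting t = 3x, only even powers of x are nonzero, with coefficient of x^(2m) equal to 3^(2m) / (2m)!.
For x^4 the coefficient is 3^4/4! = 81/24 = 27/8.

27/8


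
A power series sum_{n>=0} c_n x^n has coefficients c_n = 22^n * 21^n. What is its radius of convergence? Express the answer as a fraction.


By the root test (Cauchy-Hadamard), the radius is R = 1 / limsup_n |c_n|^(1/n).
Here |c_n|^(1/n) = (22^n * 21^n)^(1/n) = 22 * 21 = 462 for all n.
So R = 1/462 = 1/462.

1/462


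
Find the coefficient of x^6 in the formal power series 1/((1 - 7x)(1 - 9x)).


By partial fractions or Cauchy convolution:
The coefficient equals sum_{k=0}^{6} 7^k * 9^(6-k).
= 1979713

1979713


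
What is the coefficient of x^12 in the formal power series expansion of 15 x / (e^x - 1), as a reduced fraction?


The exponential generating function for Bernoulli numbers is
x / (e^x - 1) = sum_{k>=0} B_k x^k / k!.
So the coefficient of x^12 in 15 x / (e^x - 1) is 15 B_12 / 12!.
Computing: B_12 = -691/2730, 12! = 479001600, giving
15 * -691/2730 / 479001600 = -691/87178291200.

-691/87178291200


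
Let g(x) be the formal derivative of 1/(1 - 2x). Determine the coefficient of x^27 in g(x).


Differentiate termwise: d/dx sum_{k>=0} 2^k x^k = sum_{k>=1} k 2^k x^(k-1) = sum_{j>=0} (j+1) 2^(j+1) x^j.
Equivalently, d/dx [1/(1 - 2x)] = 2/(1 - 2x)^2.
For j = 27: 28 * 2^28 = 28 * 268435456 = 7516192768.

7516192768


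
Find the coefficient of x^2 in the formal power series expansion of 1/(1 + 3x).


Write 1/(1 + c x) = 1/(1 - (-c) x) and apply the geometric-series identity
1/(1 - y) = sum_{k>=0} y^k to get 1/(1 + c x) = sum_{k>=0} (-c)^k x^k.
So the coefficient of x^k is (-c)^k = (-1)^k * c^k.
Here c = 3 and k = 2:
(-3)^2 = 1 * 9 = 9

9


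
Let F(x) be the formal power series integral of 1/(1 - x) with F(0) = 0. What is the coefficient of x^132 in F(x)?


1/(1 - x) = sum_{k>=0} x^k. Integrating termwise and using F(0) = 0 gives
F(x) = sum_{k>=0} x^(k+1) / (k+1) = sum_{m>=1} x^m / m = -ln(1 - x).
So the coefficient of x^132 is 1/132 = 1/132.

1/132


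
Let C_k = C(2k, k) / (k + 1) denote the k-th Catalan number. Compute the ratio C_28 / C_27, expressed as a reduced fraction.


Using C_k = (2k)! / (k! (k+1)!), the ratio C_{k+1}/C_k simplifies to
C_{k+1}/C_k = [(2k+2)! / ((k+1)! (k+2)!)] * [k! (k+1)! / (2k)!]
 = (2k+2)(2k+1) / ((k+1)(k+2)) = 2(2k+1) / (k+2).
For k = 27: 2(2*27 + 1) / (27 + 2) = 110/29 = 110/29.

110/29


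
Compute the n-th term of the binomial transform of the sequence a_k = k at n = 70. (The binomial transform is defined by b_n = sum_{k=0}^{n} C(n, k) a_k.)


With a_k = k, b_n = sum_{k=0}^{n} C(n, k) k. Using k * C(n, k) = n * C(n-1, k-1) gives b_n = n * sum_{k>=1} C(n-1, k-1) = n * 2^(n-1).
For n = 70: 70 * 2^69 = 70 * 590295810358705651712 = 41320706725109395619840.

41320706725109395619840


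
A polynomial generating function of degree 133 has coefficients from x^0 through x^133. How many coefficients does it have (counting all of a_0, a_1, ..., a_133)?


A polynomial of degree 133 takes the form a_0 + a_1 x + ... + a_133 x^133.
The number of coefficients is 133 + 1 = 134.

134


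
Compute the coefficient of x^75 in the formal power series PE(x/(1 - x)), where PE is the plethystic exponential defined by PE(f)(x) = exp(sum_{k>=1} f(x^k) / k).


For f(x) = x/(1 - x) we have
sum_{k>=1} f(x^k) / k = sum_{k>=1} (1/k) * x^k / (1 - x^k) = sum_{k, m >= 1} x^(k m) / k,
which after exponentiating simplifies to
PE(x/(1 - x)) = prod_{k>=1} 1 / (1 - x^k).
This is the generating function for the partition function p(n), so the coefficient of x^75 is p(75).
Computing p(75) by dynamic programming over parts 1, 2, ..., 75: p(75) = 8118264.

8118264


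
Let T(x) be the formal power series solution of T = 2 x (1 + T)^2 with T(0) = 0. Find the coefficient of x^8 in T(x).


Apply the Lagrange inversion formula: if T = 2 x * phi(T) with phi(t) = (1 + t)^2, then [x^n] T = 2^n * (1/n) [t^(n-1)] phi(t)^n = 2^n * (1/n) [t^(n-1)] (1 + t)^(2n) = 2^n * (1/n) C(2n, n-1).
Using the identity C(2n, n-1) = C(2n, n) * n / (n+1), the unscaled factor equals C(2n, n) / (n+1) = C_n, the n-th Catalan number.
For n = 8: C_8 = C(16, 8) / 9 = 12870/9 = 1430.
With the 2^8 = 256 factor, the coefficient is 256 * 1430 = 366080.

366080


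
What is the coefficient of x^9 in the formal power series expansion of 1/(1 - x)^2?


The expansion 1/(1 - x)^r = sum_{k>=0} C(k + r - 1, r - 1) x^k follows from the multiset / negative-binomial theorem (or from repeated differentiation of the geometric series).
For r = 2 and k = 9:
C(10, 1) = 3628800 / (1 * 362880) = 10.

10


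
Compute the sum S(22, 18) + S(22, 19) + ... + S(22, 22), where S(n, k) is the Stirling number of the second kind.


By definition, S(n, k) counts partitions of an n-set into exactly k nonempty blocks.
Computing row n = 22 for k = 18..22:
S(22, k): 53374629, 1389850, 23485, 231, 1
Sum = 54788196.

54788196


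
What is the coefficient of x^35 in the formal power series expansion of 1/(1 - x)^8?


The negative binomial / multiset identity is
1/(1 - x)^r = sum_{k>=0} C(k + r - 1, r - 1) x^k.
Here r = 8 and k = 35, so the coefficient is
C(35 + 7, 7) = C(42, 7)
= 26978328

26978328


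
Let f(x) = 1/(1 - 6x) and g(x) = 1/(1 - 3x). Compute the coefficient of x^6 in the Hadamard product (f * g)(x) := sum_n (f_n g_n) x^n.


f has coefficients f_k = 6^k and g has coefficients g_k = 3^k, so the Hadamard product has coefficient (f*g)_k = 6^k * 3^k = 18^k.
For k = 6: 18^6 = 34012224.

34012224


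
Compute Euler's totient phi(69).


phi(n) counts integers in [1, n] coprime to n. Using the multiplicative formula phi(n) = n * prod_{p | n} (1 - 1/p):
69 = 3 * 23, so
phi(69) = 69 * (1 - 1/3) * (1 - 1/23) = 44.

44


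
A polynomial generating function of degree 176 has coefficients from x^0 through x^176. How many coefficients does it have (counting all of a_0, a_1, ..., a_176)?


A polynomial of degree 176 takes the form a_0 + a_1 x + ... + a_176 x^176.
The number of coefficients is 176 + 1 = 177.

177


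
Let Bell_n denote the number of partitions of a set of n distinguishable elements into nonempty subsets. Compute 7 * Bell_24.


Bell_24 can be computed from the Bell triangle or from Dobinski's identity Bell_n = (1/e) * sum_{k>=0} k^n / k!.
Computing Bell_24 = 445958869294805289.
Then 7 * 445958869294805289 = 3121712085063637023.

3121712085063637023


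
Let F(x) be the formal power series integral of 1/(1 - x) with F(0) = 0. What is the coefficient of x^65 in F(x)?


1/(1 - x) = sum_{k>=0} x^k. Integrating termwise and using F(0) = 0 gives
F(x) = sum_{k>=0} x^(k+1) / (k+1) = sum_{m>=1} x^m / m = -ln(1 - x).
So the coefficient of x^65 is 1/65 = 1/65.

1/65


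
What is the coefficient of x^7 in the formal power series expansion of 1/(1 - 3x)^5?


The general identity 1/(1 - c x)^r = sum_{k>=0} c^k C(k + r - 1, r - 1) x^k follows by substituting y = c x into 1/(1 - y)^r = sum_{k>=0} C(k + r - 1, r - 1) y^k.
For c = 3, r = 5, k = 7:
3^7 * C(11, 4) = 2187 * 330 = 721710.

721710


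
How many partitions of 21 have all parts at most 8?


Using the generating function (1-x)^(-1)(1-x^2)^(-1)...(1-x^8)^(-1),
the coefficient of x^21 counts these restricted partitions.
Result = 525

525


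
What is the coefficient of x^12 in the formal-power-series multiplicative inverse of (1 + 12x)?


The inverse is 1/(1 + 12x). Apply the geometric identity 1/(1 - y) = sum_{k>=0} y^k with y = -12x:
1/(1 + 12x) = sum_{k>=0} (-12)^k x^k.
So the coefficient of x^12 is (-12)^12 = 8916100448256.

8916100448256


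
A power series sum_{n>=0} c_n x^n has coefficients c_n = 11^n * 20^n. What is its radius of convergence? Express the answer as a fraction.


By the root test (Cauchy-Hadamard), the radius is R = 1 / limsup_n |c_n|^(1/n).
Here |c_n|^(1/n) = (11^n * 20^n)^(1/n) = 11 * 20 = 220 for all n.
So R = 1/220 = 1/220.

1/220


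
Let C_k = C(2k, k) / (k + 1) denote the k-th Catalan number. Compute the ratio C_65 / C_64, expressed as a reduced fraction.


Using C_k = (2k)! / (k! (k+1)!), the ratio C_{k+1}/C_k simplifies to
C_{k+1}/C_k = [(2k+2)! / ((k+1)! (k+2)!)] * [k! (k+1)! / (2k)!]
 = (2k+2)(2k+1) / ((k+1)(k+2)) = 2(2k+1) / (k+2).
For k = 64: 2(2*64 + 1) / (64 + 2) = 258/66 = 43/11.

43/11


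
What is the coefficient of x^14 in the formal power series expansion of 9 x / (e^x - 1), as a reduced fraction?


The exponential generating function for Bernoulli numbers is
x / (e^x - 1) = sum_{k>=0} B_k x^k / k!.
So the coefficient of x^14 in 9 x / (e^x - 1) is 9 B_14 / 14!.
Computing: B_14 = 7/6, 14! = 87178291200, giving
9 * 7/6 / 87178291200 = 1/8302694400.

1/8302694400


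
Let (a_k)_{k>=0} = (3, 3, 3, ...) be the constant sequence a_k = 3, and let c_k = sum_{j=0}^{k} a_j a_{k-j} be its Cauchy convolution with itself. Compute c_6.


Since a_j = 3 for all j >= 0, the convolution sum becomes
c_k = sum_{j=0}^{k} 3 * 3 = 9 * (k + 1).
Equivalently, the generating function of (a_k) is 3/(1 - x) and its square is 9/(1 - x)^2 = sum_{k>=0} 9(k + 1) x^k.
For k = 6: 9 * 7 = 63.

63


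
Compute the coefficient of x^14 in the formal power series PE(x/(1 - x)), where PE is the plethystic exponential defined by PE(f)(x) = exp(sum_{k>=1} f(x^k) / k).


For f(x) = x/(1 - x) we have
sum_{k>=1} f(x^k) / k = sum_{k>=1} (1/k) * x^k / (1 - x^k) = sum_{k, m >= 1} x^(k m) / k,
which after exponentiating simplifies to
PE(x/(1 - x)) = prod_{k>=1} 1 / (1 - x^k).
This is the generating function for the partition function p(n), so the coefficient of x^14 is p(14).
Computing p(14) by dynamic programming over parts 1, 2, ..., 14: p(14) = 135.

135


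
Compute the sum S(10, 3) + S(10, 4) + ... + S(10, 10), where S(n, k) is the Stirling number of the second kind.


By definition, S(n, k) counts partitions of an n-set into exactly k nonempty blocks.
Computing row n = 10 for k = 3..10:
S(10, k): 9330, 34105, 42525, 22827, 5880, 750, 45, 1
Sum = 115463.

115463


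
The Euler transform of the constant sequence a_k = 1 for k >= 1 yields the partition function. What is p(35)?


The Euler transform converts the sequence a_k = 1 into the number of integer partitions.
Using the recurrence or dynamic programming:
p(35) = 14883

14883


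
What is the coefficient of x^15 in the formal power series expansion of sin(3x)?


The Maclaurin series is sin(t) = sum_{k>=0} (-1)^k t^(2k+1) / (2k+1)!, so substituting t = 3x, only odd powers of x are nonzero, with coefficient of x^(2k+1) equal to (-1)^k 3^(2k+1) / (2k+1)!.
Write 15 = 2*7 + 1, giving the coefficient (-1)^7 * 3^15 / 15! = -14348907/1307674368000 = -19683/1793792000.

-19683/1793792000


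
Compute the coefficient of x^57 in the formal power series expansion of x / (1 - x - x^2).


Let f(x) = sum_{k>=0} a_k x^k. Multiplying f(x) * (1 - x - x^2) = x and matching coefficients gives a_0 = 0, a_1 = 1, and a_k = a_{k-1} + a_{k-2} for k >= 2. These are the Fibonacci numbers F_k.
Iterating from F_0 = 0, F_1 = 1:
F_0=0, F_1=1, F_2=1, F_3=2, F_4=3, F_5=5, F_6=8, F_7=13, F_8=21, F_9=34, ...
F_57 = 365435296162.

365435296162


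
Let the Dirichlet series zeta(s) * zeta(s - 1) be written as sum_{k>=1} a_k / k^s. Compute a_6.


Convolution gives a_k = sum_{d | k} d * 1 = sum_{d | k} d = sigma(k), the sum of positive divisors of k.
For k = 6, the divisors are 1, 2, 3, 6, so
sigma(6) = 1 + 2 + 3 + 6 = 12.

12


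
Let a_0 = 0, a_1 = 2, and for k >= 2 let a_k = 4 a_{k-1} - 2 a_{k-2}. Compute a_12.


Iterating the recurrence forward:
a_0 = 0
a_1 = 2
a_2 = 4*2 - 2*0 = 8
a_3 = 4*8 - 2*2 = 28
a_4 = 4*28 - 2*8 = 96
a_5 = 4*96 - 2*28 = 328
a_6 = 4*328 - 2*96 = 1120
a_7 = 4*1120 - 2*328 = 3824
a_8 = 4*3824 - 2*1120 = 13056
a_9 = 4*13056 - 2*3824 = 44576
a_10 = 4*44576 - 2*13056 = 152192
a_11 = 4*152192 - 2*44576 = 519616
a_12 = 4*519616 - 2*152192 = 1774080
So a_12 = 1774080.

1774080


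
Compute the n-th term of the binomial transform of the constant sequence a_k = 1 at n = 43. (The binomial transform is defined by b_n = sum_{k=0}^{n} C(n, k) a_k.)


With a_k = 1 for all k, b_n = sum_{k=0}^{n} C(n, k) = 2^n by the binomial theorem.
For n = 43: 2^43 = 8796093022208.

8796093022208


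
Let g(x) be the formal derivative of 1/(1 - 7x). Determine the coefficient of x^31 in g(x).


Differentiate termwise: d/dx sum_{k>=0} 7^k x^k = sum_{k>=1} k 7^k x^(k-1) = sum_{j>=0} (j+1) 7^(j+1) x^j.
Equivalently, d/dx [1/(1 - 7x)] = 7/(1 - 7x)^2.
For j = 31: 32 * 7^32 = 32 * 1104427674243920646305299201 = 35341685575805460681769574432.

35341685575805460681769574432


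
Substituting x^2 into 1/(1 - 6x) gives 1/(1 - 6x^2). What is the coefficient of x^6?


The coefficient of x^(2m) in 1/(1 - 6x^2) is 6^m.
With n = 6 = 2*3, the coefficient is 6^3 = 216.

216


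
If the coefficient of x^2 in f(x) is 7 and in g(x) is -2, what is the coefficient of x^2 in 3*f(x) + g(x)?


Scalar multiplication scales coefficients: 3 * 7 = 21.
Then add the g coefficient: 21 + -2
= 19

19


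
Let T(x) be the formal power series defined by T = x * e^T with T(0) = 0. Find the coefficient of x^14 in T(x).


Apply the Lagrange inversion formula: if T = x * phi(T) with phi(t) = e^t, then
[x^n] T = (1/n) [t^(n-1)] phi(t)^n = (1/n) [t^(n-1)] e^(n t) = (1/n) * n^(n-1) / (n-1)! = n^(n-1) / n!.
When c = 1 this is the Cayley count of rooted labeled trees on n vertices, divided by n!.
For n = 14: 14^13 / 14! = 793714773254144/87178291200 = 7909306972/868725.

7909306972/868725


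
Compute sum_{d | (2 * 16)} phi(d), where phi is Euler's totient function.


First, 2 * 16 = 32. One classical identity is sum_{d | n} phi(d) = n (each k in [1, n] has a unique gcd with n, and among the k's with gcd(k, n) = n/d there are phi(d) of them). So the sum equals 32. We also verify directly:
Divisors of 32: 1, 2, 4, 8, 16, 32.
phi values: 1, 1, 2, 4, 8, 16.
Sum = 32.

32


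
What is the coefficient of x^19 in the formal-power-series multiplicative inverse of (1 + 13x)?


The inverse is 1/(1 + 13x). Apply the geometric identity 1/(1 - y) = sum_{k>=0} y^k with y = -13x:
1/(1 + 13x) = sum_{k>=0} (-13)^k x^k.
So the coefficient of x^19 is (-13)^19 = -1461920290375446110677.

-1461920290375446110677


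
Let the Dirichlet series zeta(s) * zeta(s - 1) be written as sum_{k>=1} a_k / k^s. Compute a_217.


Convolution gives a_k = sum_{d | k} d * 1 = sum_{d | k} d = sigma(k), the sum of positive divisors of k.
For k = 217, the divisors are 1, 7, 31, 217, so
sigma(217) = 1 + 7 + 31 + 217 = 256.

256


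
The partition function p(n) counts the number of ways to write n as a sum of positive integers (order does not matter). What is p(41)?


Using the generating function prod_{k>=1} 1/(1-x^k), we compute p(41).
By dynamic programming over parts 1 through 41:
p(41) = 44583

44583


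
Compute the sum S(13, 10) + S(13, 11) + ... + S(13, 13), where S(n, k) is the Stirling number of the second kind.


By definition, S(n, k) counts partitions of an n-set into exactly k nonempty blocks.
Computing row n = 13 for k = 10..13:
S(13, k): 39325, 2431, 78, 1
Sum = 41835.

41835


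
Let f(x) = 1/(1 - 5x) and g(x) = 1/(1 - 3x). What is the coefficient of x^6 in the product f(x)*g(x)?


The coefficient of x^n in f*g is the Cauchy product: sum_{k=0}^{n} a^k * b^(n-k).
With a=5, b=3, n=6:
sum_{k=0}^{6} 5^k * 3^(6-k)
= 37969

37969


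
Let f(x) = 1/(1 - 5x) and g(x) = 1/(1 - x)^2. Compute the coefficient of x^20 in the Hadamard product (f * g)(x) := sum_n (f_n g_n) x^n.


f has coefficients f_k = 5^k. For g = 1/(1 - x)^2 the coefficient is g_k = C(k + 1, 1) = k + 1. The Hadamard coefficient is (f * g)_k = 5^k * (k + 1).
For k = 20: 5^20 * 21 = 95367431640625 * 21 = 2002716064453125.

2002716064453125


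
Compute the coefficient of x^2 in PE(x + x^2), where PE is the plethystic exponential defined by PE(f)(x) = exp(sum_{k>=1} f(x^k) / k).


With f(x) = x + x^2, the exponent is sum_{k>=1} (x^k + x^(2k)) / k = -ln(1 - x) - ln(1 - x^2). Exponentiating:
PE(x + x^2) = 1 / ((1 - x)(1 - x^2)).
This is the generating function for partitions of n into parts of size 1 or 2. The number of 2's can be any j in 0..1, and the rest are 1's, so
[x^2] = floor(2/2) + 1 = 2.

2


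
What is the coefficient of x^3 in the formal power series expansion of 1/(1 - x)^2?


The expansion 1/(1 - x)^r = sum_{k>=0} C(k + r - 1, r - 1) x^k follows from the multiset / negative-binomial theorem (or from repeated differentiation of the geometric series).
For r = 2 and k = 3:
C(4, 1) = 24 / (1 * 6) = 4.

4


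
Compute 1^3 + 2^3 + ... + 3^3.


This power sum has a closed form given by Faulhaber's formula
sum_{k=1}^{m} k^p = (1 / (p + 1)) * sum_{j=0}^{p} C(p + 1, j) B_j m^(p + 1 - j),
but for small m direct computation is fastest:
1 + 8 + 27 = 36.

36


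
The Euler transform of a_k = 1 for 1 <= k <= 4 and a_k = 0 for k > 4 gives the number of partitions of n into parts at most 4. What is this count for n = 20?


Partitions of 20 into parts at most 4:
Using generating function (1-x)^(-1)(1-x^2)^(-1)...(1-x^4)^(-1),
the coefficient of x^20 = 108

108


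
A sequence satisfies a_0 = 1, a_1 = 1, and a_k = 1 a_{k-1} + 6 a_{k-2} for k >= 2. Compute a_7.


The characteristic equation is t^2 - 1 t - 6 = 0, with roots r_1 = 3 and r_2 = -2 (so c_1 = r_1 + r_2, c_2 = -r_1 r_2 as required).
One can use the closed form a_n = A r_1^n + B r_2^n, but direct iteration is more reliable:
a_0 = 1, a_1 = 1, a_2 = 7, a_3 = 13, a_4 = 55, a_5 = 133, a_6 = 463, a_7 = 1261.
So a_7 = 1261.

1261


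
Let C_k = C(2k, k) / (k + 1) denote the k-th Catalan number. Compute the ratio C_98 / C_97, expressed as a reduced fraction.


Using C_k = (2k)! / (k! (k+1)!), the ratio C_{k+1}/C_k simplifies to
C_{k+1}/C_k = [(2k+2)! / ((k+1)! (k+2)!)] * [k! (k+1)! / (2k)!]
 = (2k+2)(2k+1) / ((k+1)(k+2)) = 2(2k+1) / (k+2).
For k = 97: 2(2*97 + 1) / (97 + 2) = 390/99 = 130/33.

130/33


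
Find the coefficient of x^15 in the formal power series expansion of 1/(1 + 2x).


Write 1/(1 + c x) = 1/(1 - (-c) x) and apply the geometric-series identity
1/(1 - y) = sum_{k>=0} y^k to get 1/(1 + c x) = sum_{k>=0} (-c)^k x^k.
So the coefficient of x^k is (-c)^k = (-1)^k * c^k.
Here c = 2 and k = 15:
(-2)^15 = -1 * 32768 = -32768

-32768


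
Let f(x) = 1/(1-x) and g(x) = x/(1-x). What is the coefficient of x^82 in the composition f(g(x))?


First simplify the composition: f(g(x)) = 1/(1 - x/(1-x)) = (1-x)/((1-x) - x) = (1-x)/(1-2x).
Now extract the coefficient. Write (1-x)/(1-2x) = 1/(1-2x) - x/(1-2x).
The coefficient of x^n in 1/(1-2x) is 2^n, and in x/(1-2x) is 2^(n-1) (for n >= 1).
So the coefficient of x^82 is 2^82 - 2^81 = 4835703278458516698824704 - 2417851639229258349412352 = 2417851639229258349412352.

2417851639229258349412352


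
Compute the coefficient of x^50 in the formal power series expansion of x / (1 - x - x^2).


Let f(x) = sum_{k>=0} a_k x^k. Multiplying f(x) * (1 - x - x^2) = x and matching coefficients gives a_0 = 0, a_1 = 1, and a_k = a_{k-1} + a_{k-2} for k >= 2. These are the Fibonacci numbers F_k.
Iterating from F_0 = 0, F_1 = 1:
F_0=0, F_1=1, F_2=1, F_3=2, F_4=3, F_5=5, F_6=8, F_7=13, F_8=21, F_9=34, ...
F_50 = 12586269025.

12586269025


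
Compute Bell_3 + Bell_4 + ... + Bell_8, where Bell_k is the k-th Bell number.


Recall Bell_k counts set partitions of a k-set (with Bell_0 = 1 by convention).
Bell_3 through Bell_8: 5, 15, 52, 203, 877, 4140
Sum = 5 + 15 + 52 + 203 + 877 + 4140 = 5292.

5292


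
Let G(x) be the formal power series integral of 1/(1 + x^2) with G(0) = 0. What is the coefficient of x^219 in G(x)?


1/(1 + x^2) = sum_{j>=0} (-1)^j x^(2j). Integrating termwise with G(0) = 0:
G(x) = sum_{j>=0} (-1)^j x^(2j+1) / (2j+1) = arctan(x).
Only odd powers are nonzero. For x^219 write 219 = 2*109 + 1, giving
(-1)^109 / 219 = -1/219 = -1/219.

-1/219


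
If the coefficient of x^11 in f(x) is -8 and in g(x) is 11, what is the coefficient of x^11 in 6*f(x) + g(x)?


Scalar multiplication scales coefficients: 6 * -8 = -48.
Then add the g coefficient: -48 + 11
= -37

-37


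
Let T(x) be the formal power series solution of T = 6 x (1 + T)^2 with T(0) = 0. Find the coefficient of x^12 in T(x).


Apply the Lagrange inversion formula: if T = 6 x * phi(T) with phi(t) = (1 + t)^2, then [x^n] T = 6^n * (1/n) [t^(n-1)] phi(t)^n = 6^n * (1/n) [t^(n-1)] (1 + t)^(2n) = 6^n * (1/n) C(2n, n-1).
Using the identity C(2n, n-1) = C(2n, n) * n / (n+1), the unscaled factor equals C(2n, n) / (n+1) = C_n, the n-th Catalan number.
For n = 12: C_12 = C(24, 12) / 13 = 2704156/13 = 208012.
With the 6^12 = 2176782336 factor, the coefficient is 2176782336 * 208012 = 452796847276032.

452796847276032


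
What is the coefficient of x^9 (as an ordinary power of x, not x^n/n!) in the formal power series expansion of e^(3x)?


The exponential series is e^y = sum_{k>=0} y^k / k!. Substituting y = 3x gives
e^(3x) = sum_{k>=0} 3^k x^k / k!.
So the coefficient of x^n is a^n/n! with a = 3, n = 9:
3^9 / 9! = 19683/362880 = 243/4480

243/4480


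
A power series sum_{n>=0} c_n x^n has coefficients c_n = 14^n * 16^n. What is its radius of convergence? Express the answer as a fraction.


By the root test (Cauchy-Hadamard), the radius is R = 1 / limsup_n |c_n|^(1/n).
Here |c_n|^(1/n) = (14^n * 16^n)^(1/n) = 14 * 16 = 224 for all n.
So R = 1/224 = 1/224.

1/224


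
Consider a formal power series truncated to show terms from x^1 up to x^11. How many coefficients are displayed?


From x^1 to x^11 inclusive, the count is 11 - 1 + 1 = 11.

11


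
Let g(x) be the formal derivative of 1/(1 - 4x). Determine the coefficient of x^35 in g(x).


Differentiate termwise: d/dx sum_{k>=0} 4^k x^k = sum_{k>=1} k 4^k x^(k-1) = sum_{j>=0} (j+1) 4^(j+1) x^j.
Equivalently, d/dx [1/(1 - 4x)] = 4/(1 - 4x)^2.
For j = 35: 36 * 4^36 = 36 * 4722366482869645213696 = 170005193383307227693056.

170005193383307227693056


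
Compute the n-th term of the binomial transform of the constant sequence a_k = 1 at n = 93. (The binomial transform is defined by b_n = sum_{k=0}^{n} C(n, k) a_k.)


With a_k = 1 for all k, b_n = sum_{k=0}^{n} C(n, k) = 2^n by the binomial theorem.
For n = 93: 2^93 = 9903520314283042199192993792.

9903520314283042199192993792


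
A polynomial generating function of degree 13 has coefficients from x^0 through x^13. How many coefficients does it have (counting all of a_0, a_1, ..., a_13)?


A polynomial of degree 13 takes the form a_0 + a_1 x + ... + a_13 x^13.
The number of coefficients is 13 + 1 = 14.

14


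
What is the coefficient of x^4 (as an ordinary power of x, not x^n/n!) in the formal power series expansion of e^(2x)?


The exponential series is e^y = sum_{k>=0} y^k / k!. Substituting y = 2x gives
e^(2x) = sum_{k>=0} 2^k x^k / k!.
So the coefficient of x^n is a^n/n! with a = 2, n = 4:
2^4 / 4! = 16/24 = 2/3

2/3


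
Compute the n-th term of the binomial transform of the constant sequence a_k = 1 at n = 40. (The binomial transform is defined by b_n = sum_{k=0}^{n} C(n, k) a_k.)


With a_k = 1 for all k, b_n = sum_{k=0}^{n} C(n, k) = 2^n by the binomial theorem.
For n = 40: 2^40 = 1099511627776.

1099511627776


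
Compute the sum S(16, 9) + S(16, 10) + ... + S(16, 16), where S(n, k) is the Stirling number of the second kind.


By definition, S(n, k) counts partitions of an n-set into exactly k nonempty blocks.
Computing row n = 16 for k = 9..16:
S(16, k): 820784250, 193754990, 28936908, 2757118, 165620, 6020, 120, 1
Sum = 1046405027.

1046405027


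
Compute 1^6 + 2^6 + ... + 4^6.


This power sum has a closed form given by Faulhaber's formula
sum_{k=1}^{m} k^p = (1 / (p + 1)) * sum_{j=0}^{p} C(p + 1, j) B_j m^(p + 1 - j),
but for small m direct computation is fastest:
1 + 64 + 729 + 4096 = 4890.

4890


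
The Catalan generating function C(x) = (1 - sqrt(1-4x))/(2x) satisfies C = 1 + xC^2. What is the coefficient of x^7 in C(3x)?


Substituting x -> 3x scales the n-th coefficient by 3^n, so [x^7] C(3x) = 3^7 * C_7.
C_7 = C(2*7, 7)/(8) = 3432/8 = 429.
So 3^7 * 429 = 2187 * 429 = 938223.

938223


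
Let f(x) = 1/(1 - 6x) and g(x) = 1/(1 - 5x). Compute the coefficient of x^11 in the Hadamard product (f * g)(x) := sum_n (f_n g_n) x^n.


f has coefficients f_k = 6^k and g has coefficients g_k = 5^k, so the Hadamard product has coefficient (f*g)_k = 6^k * 5^k = 30^k.
For k = 11: 30^11 = 17714700000000000.

17714700000000000


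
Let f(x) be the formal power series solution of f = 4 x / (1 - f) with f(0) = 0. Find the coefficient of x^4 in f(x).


Apply Lagrange inversion: f = 4 x * phi(f) with phi(t) = 1/(1 - t), so
[x^n] f = 4^n * (1/n) [t^(n-1)] phi(t)^n = 4^n * (1/n) [t^(n-1)] (1 - t)^(-n) = 4^n * (1/n) C(2n - 2, n - 1) = 4^n * C_{n-1}.
For n = 4: C_3 = C(6, 3) / 4 = 20/4 = 5.
With the 4^4 = 256 factor, the coefficient is 256 * 5 = 1280.

1280


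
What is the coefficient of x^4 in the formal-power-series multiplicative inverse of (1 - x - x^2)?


Let the inverse be f(x) = sum_{k>=0} a_k x^k. From f(x) * (1 - x - x^2) = 1 and matching coefficients:
 x^0: a_0 = 1.
 x^1: a_1 - a_0 = 0, so a_1 = 1.
 x^k (k >= 2): a_k - a_{k-1} - a_{k-2} = 0, i.e. a_k = a_{k-1} + a_{k-2}.
This is the Fibonacci-type recurrence shifted so that a_0 = a_1 = 1.
Iterating: a_0=1, a_1=1, a_2=2, a_3=3, a_4=5
a_4 = 5.

5


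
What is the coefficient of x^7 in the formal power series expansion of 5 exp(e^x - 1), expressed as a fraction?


exp(e^x - 1) is the exponential generating function for the Bell numbers Bell_k: exp(e^x - 1) = sum_{k>=0} Bell_k x^k / k!.
So the coefficient of x^7 in 5 exp(e^x - 1) is 5 Bell_7 / 7!.
Computing: Bell_7 = 877 and 7! = 5040, giving
5 * 877/5040 = 877/1008.

877/1008


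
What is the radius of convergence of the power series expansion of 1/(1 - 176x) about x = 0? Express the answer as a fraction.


Expanding 1/(1 - 176x) = sum_{k>=0} 176^k x^k, the series converges when |176x| < 1, i.e., |x| < 1/176.
So the radius of convergence is 1/176 = 1/176.

1/176


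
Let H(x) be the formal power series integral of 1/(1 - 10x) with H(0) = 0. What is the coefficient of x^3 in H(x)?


1/(1 - 10x) = sum_{k>=0} 10^k x^k. Integrating termwise with H(0) = 0:
H(x) = sum_{k>=0} 10^k x^(k+1) / (k+1) = sum_{m>=1} 10^(m-1) x^m / m.
For m = 3: 10^2/3 = 100/3 = 100/3.

100/3


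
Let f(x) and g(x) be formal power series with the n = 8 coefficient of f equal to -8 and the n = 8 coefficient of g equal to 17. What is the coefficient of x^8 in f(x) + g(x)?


Addition of formal power series is termwise.
The coefficient of x^8 in f + g = -8 + 17
= 9

9


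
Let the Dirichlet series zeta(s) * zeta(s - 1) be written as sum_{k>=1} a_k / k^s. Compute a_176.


Convolution gives a_k = sum_{d | k} d * 1 = sum_{d | k} d = sigma(k), the sum of positive divisors of k.
For k = 176, the divisors are 1, 2, 4, 8, 11, 16, 22, 44, 88, 176, so
sigma(176) = 1 + 2 + 4 + 8 + 11 + 16 + 22 + 44 + 88 + 176 = 372.

372


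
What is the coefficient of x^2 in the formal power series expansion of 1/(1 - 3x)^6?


The general identity 1/(1 - c x)^r = sum_{k>=0} c^k C(k + r - 1, r - 1) x^k follows by substituting y = c x into 1/(1 - y)^r = sum_{k>=0} C(k + r - 1, r - 1) y^k.
For c = 3, r = 6, k = 2:
3^2 * C(7, 5) = 9 * 21 = 189.

189


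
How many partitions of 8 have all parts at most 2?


Using the generating function (1-x)^(-1)(1-x^2)^(-1),
the coefficient of x^8 counts these restricted partitions.
Result = 5

5


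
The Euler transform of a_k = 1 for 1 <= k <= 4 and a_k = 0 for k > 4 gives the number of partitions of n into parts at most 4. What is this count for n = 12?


Partitions of 12 into parts at most 4:
Using generating function (1-x)^(-1)(1-x^2)^(-1)...(1-x^4)^(-1),
the coefficient of x^12 = 34

34


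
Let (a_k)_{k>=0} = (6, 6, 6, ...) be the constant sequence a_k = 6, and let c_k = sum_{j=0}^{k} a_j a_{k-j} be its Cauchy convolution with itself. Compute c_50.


Since a_j = 6 for all j >= 0, the convolution sum becomes
c_k = sum_{j=0}^{k} 6 * 6 = 36 * (k + 1).
Equivalently, the generating function of (a_k) is 6/(1 - x) and its square is 36/(1 - x)^2 = sum_{k>=0} 36(k + 1) x^k.
For k = 50: 36 * 51 = 1836.

1836


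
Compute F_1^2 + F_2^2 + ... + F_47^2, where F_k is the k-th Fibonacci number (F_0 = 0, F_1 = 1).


There is a standard identity sum_{k=0}^{N} F_k^2 = F_N * F_{N+1} (proved inductively from the telescoping relation F_k^2 = F_k F_{k+1} - F_{k-1} F_k). Then
sum_{k=1}^{47} F_k^2 = F_47 F_48 - F_0 F_1.
Computing: F_47 = 2971215073, F_48 = 4807526976, F_0 = 0, F_1 = 1.
Sum = 2971215073 * 4807526976 - 0 * 1 = 14284196614945309248.

14284196614945309248


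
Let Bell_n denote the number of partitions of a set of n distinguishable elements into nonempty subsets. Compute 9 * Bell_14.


Bell_14 can be computed from the Bell triangle or from Dobinski's identity Bell_n = (1/e) * sum_{k>=0} k^n / k!.
Computing Bell_14 = 190899322.
Then 9 * 190899322 = 1718093898.

1718093898


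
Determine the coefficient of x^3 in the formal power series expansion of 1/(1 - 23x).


The geometric series identity gives 1/(1 - c x) = sum_{k>=0} c^k x^k, so the coefficient of x^k is c^k.
Here c = 23 and k = 3.
Computing: 23^3 = 12167

12167


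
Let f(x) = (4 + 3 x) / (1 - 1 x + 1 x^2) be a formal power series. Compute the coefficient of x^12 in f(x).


Write f(x) = sum_{k>=0} a_k x^k. Multiplying both sides by 1 - 1 x + 1 x^2 gives
(1 - 1 x + 1 x^2) sum_{k>=0} a_k x^k = 4 + 3 x.
Matching coefficients:
 x^0: a_0 = 4
 x^1: a_1 - 1 a_0 = 3  =>  a_1 = 1*4 + 3 = 7
 x^k (k >= 2): a_k = 1 a_{k-1} - 1 a_{k-2}.
Iterating: a_2 = 3, a_3 = -4, a_4 = -7, a_5 = -3, a_6 = 4, a_7 = 7, a_8 = 3, a_9 = -4, a_10 = -7, a_11 = -3, a_12 = 4.
So the coefficient of x^12 is 4.

4


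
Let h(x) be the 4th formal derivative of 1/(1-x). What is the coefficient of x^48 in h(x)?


Differentiating 4 times: d^4/dx^4 [1/(1-x)] = 4!/(1-x)^5.
The expansion 1/(1-x)^5 = sum_{k>=0} C(k+4, 4) x^k, so the coefficient of x^n in 4!/(1-x)^5 is 4! * C(n+4, 4).
For n = 48: 24 * C(52, 4) = 24 * 270725 = 6497400

6497400


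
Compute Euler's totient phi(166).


phi(n) counts integers in [1, n] coprime to n. Using the multiplicative formula phi(n) = n * prod_{p | n} (1 - 1/p):
166 = 2 * 83, so
phi(166) = 166 * (1 - 1/2) * (1 - 1/83) = 82.

82


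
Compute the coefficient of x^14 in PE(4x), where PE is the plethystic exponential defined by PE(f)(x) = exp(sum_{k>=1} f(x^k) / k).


With f(x) = 4x, the exponent is sum_{k>=1} 4 x^k / k = 4 * (-ln(1 - x)). Exponentiating:
PE(4x) = exp(-4 ln(1 - x)) = 1/(1 - x)^4.
By the negative binomial expansion, [x^n] 1/(1 - x)^4 = C(n + 3, 3).
For n = 14: C(17, 3) = 680.

680


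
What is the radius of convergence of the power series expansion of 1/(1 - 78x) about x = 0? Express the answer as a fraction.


Expanding 1/(1 - 78x) = sum_{k>=0} 78^k x^k, the series converges when |78x| < 1, i.e., |x| < 1/78.
So the radius of convergence is 1/78 = 1/78.

1/78
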